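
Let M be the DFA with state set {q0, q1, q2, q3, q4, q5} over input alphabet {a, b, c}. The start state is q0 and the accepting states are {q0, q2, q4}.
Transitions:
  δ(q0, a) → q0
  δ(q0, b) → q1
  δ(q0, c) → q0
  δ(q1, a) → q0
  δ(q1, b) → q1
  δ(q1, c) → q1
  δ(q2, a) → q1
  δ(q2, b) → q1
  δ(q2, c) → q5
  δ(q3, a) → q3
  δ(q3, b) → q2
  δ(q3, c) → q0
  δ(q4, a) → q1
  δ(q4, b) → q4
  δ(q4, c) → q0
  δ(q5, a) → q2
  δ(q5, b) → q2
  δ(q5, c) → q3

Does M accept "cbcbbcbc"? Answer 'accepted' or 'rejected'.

q0 --c--> q0
q0 --b--> q1
q1 --c--> q1
q1 --b--> q1
q1 --b--> q1
q1 --c--> q1
q1 --b--> q1
q1 --c--> q1
End in state q1, which is not an accepting state.

rejected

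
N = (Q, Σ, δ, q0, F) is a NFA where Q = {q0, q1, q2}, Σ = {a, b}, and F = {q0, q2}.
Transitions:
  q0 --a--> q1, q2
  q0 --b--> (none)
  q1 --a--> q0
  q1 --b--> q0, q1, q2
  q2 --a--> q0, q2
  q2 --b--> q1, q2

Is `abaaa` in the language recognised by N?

Start: {q0}
read a: {q1, q2}
read b: {q0, q1, q2}
read a: {q0, q1, q2}
read a: {q0, q1, q2}
read a: {q0, q1, q2}
Reachable ∩ accepting = {q0, q2} — nonempty.

accepted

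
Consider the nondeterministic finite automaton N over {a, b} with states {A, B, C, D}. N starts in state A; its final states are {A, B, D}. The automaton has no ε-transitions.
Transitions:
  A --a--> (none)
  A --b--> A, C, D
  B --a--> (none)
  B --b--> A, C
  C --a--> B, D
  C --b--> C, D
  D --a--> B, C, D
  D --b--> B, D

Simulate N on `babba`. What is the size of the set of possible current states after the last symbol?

Start: {A}
read b: {A, C, D}
read a: {B, C, D}
read b: {A, B, C, D}
read b: {A, B, C, D}
read a: {B, C, D}
Final reachable set {B, C, D} has 3 states.

3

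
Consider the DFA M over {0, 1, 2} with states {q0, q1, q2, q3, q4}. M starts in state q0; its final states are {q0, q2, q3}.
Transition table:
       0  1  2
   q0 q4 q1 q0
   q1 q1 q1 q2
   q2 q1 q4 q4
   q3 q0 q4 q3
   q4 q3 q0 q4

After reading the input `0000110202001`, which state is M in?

q1

q0 --0--> q4
q4 --0--> q3
q3 --0--> q0
q0 --0--> q4
q4 --1--> q0
q0 --1--> q1
q1 --0--> q1
q1 --2--> q2
q2 --0--> q1
q1 --2--> q2
q2 --0--> q1
q1 --0--> q1
q1 --1--> q1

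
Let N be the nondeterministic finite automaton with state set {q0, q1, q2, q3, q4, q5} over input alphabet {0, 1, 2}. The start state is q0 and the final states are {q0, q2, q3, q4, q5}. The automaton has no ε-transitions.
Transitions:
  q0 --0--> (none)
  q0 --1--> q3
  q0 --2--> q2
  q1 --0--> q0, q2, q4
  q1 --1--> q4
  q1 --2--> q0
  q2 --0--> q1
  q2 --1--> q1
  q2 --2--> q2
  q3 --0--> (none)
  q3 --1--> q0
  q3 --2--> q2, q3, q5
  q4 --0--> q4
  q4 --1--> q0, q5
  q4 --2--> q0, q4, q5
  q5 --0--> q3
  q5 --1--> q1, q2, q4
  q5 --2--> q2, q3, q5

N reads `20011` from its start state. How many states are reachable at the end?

Start: {q0}
read 2: {q2}
read 0: {q1}
read 0: {q0, q2, q4}
read 1: {q0, q1, q3, q5}
read 1: {q0, q1, q2, q3, q4}
Final reachable set {q0, q1, q2, q3, q4} has 5 states.

5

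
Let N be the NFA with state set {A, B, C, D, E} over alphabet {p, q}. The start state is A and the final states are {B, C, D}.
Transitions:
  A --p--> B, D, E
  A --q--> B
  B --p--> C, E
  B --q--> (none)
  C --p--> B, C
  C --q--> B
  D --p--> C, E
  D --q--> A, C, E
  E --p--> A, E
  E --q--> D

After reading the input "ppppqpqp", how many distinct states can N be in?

5

Start: {A}
read p: {B, D, E}
read p: {A, C, E}
read p: {A, B, C, D, E}
read p: {A, B, C, D, E}
read q: {A, B, C, D, E}
read p: {A, B, C, D, E}
read q: {A, B, C, D, E}
read p: {A, B, C, D, E}
Final reachable set {A, B, C, D, E} has 5 states.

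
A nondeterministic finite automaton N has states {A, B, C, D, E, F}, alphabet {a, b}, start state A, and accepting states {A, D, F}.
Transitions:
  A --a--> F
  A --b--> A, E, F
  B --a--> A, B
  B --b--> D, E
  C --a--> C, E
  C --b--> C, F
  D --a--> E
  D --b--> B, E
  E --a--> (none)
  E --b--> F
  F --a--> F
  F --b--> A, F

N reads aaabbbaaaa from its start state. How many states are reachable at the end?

Start: {A}
read a: {F}
read a: {F}
read a: {F}
read b: {A, F}
read b: {A, E, F}
read b: {A, E, F}
read a: {F}
read a: {F}
read a: {F}
read a: {F}
Final reachable set {F} has 1 state.

1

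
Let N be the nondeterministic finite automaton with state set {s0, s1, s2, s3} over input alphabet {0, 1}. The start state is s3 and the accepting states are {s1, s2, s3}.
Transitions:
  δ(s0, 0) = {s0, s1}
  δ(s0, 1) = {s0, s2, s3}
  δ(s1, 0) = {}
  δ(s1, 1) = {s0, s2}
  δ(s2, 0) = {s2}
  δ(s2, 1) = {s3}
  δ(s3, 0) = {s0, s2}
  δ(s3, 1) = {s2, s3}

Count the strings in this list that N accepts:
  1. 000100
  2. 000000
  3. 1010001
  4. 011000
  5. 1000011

5

000100: accepted
000000: accepted
1010001: accepted
011000: accepted
1000011: accepted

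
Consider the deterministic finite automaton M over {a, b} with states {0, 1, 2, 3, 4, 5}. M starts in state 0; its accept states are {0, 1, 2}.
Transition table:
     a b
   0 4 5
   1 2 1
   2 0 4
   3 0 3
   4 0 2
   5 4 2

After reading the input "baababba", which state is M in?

0

0 --b--> 5
5 --a--> 4
4 --a--> 0
0 --b--> 5
5 --a--> 4
4 --b--> 2
2 --b--> 4
4 --a--> 0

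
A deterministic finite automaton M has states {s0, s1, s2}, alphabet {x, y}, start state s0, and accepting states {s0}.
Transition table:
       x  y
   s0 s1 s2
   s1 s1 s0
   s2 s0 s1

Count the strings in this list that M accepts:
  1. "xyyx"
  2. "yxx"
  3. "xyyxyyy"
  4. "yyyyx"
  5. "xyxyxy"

"xyyx": accepted
"yxx": rejected
"xyyxyyy": accepted
"yyyyx": accepted
"xyxyxy": accepted

4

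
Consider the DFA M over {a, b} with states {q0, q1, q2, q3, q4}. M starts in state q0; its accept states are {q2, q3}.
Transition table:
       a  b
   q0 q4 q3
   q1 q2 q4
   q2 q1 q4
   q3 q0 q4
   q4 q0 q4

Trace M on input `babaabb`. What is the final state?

q0 --b--> q3
q3 --a--> q0
q0 --b--> q3
q3 --a--> q0
q0 --a--> q4
q4 --b--> q4
q4 --b--> q4

q4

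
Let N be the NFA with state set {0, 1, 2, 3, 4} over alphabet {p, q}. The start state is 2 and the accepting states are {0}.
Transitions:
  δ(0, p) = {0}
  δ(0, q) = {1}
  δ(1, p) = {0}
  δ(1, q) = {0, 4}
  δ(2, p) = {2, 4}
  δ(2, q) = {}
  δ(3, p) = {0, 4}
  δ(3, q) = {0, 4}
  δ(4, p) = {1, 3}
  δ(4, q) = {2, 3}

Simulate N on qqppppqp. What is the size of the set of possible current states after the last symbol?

0

Start: {2}
read q: {}
The reachable set is empty and stays empty for the remaining 7 symbols.
Final reachable set {} has 0 states.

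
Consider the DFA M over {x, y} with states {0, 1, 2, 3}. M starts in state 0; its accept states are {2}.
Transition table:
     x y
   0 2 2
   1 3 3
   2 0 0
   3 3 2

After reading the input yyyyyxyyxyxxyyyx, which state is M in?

0 --y--> 2
2 --y--> 0
0 --y--> 2
2 --y--> 0
0 --y--> 2
2 --x--> 0
0 --y--> 2
2 --y--> 0
0 --x--> 2
2 --y--> 0
0 --x--> 2
2 --x--> 0
0 --y--> 2
2 --y--> 0
0 --y--> 2
2 --x--> 0

0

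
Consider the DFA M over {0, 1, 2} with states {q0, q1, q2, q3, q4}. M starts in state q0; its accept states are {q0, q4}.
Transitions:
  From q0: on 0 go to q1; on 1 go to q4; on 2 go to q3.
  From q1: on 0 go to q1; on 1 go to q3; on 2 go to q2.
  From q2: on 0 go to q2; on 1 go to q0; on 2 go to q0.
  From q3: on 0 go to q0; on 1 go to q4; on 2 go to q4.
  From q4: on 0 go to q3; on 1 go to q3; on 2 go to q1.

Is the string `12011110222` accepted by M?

q0 --1--> q4
q4 --2--> q1
q1 --0--> q1
q1 --1--> q3
q3 --1--> q4
q4 --1--> q3
q3 --1--> q4
q4 --0--> q3
q3 --2--> q4
q4 --2--> q1
q1 --2--> q2
End in state q2, which is not an accepting state.

rejected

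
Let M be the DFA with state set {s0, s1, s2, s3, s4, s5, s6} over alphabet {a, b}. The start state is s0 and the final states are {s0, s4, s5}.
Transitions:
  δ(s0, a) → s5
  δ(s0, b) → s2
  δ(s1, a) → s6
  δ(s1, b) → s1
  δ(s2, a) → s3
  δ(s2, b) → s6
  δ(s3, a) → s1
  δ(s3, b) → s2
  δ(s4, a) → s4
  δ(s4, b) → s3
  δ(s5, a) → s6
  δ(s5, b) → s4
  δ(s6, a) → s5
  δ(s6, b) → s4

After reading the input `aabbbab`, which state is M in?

s0 --a--> s5
s5 --a--> s6
s6 --b--> s4
s4 --b--> s3
s3 --b--> s2
s2 --a--> s3
s3 --b--> s2

s2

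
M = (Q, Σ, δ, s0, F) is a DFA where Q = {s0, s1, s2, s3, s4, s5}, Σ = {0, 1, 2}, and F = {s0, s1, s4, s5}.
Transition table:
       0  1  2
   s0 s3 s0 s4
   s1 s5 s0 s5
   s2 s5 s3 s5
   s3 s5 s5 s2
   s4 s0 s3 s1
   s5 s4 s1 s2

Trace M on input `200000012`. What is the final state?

s0 --2--> s4
s4 --0--> s0
s0 --0--> s3
s3 --0--> s5
s5 --0--> s4
s4 --0--> s0
s0 --0--> s3
s3 --1--> s5
s5 --2--> s2

s2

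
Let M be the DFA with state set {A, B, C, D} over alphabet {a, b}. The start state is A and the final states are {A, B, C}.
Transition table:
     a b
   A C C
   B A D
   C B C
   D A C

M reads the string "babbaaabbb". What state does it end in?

A --b--> C
C --a--> B
B --b--> D
D --b--> C
C --a--> B
B --a--> A
A --a--> C
C --b--> C
C --b--> C
C --b--> C

C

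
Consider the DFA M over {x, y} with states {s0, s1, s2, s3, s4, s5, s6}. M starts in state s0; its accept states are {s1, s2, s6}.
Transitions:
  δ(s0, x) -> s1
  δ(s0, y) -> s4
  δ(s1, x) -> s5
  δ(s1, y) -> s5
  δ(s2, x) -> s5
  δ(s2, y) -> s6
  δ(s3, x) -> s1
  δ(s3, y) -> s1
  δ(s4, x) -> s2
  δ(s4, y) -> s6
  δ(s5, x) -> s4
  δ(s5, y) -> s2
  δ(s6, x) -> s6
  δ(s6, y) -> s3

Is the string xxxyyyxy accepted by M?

accepted

s0 --x--> s1
s1 --x--> s5
s5 --x--> s4
s4 --y--> s6
s6 --y--> s3
s3 --y--> s1
s1 --x--> s5
s5 --y--> s2
End in state s2, which is an accepting state.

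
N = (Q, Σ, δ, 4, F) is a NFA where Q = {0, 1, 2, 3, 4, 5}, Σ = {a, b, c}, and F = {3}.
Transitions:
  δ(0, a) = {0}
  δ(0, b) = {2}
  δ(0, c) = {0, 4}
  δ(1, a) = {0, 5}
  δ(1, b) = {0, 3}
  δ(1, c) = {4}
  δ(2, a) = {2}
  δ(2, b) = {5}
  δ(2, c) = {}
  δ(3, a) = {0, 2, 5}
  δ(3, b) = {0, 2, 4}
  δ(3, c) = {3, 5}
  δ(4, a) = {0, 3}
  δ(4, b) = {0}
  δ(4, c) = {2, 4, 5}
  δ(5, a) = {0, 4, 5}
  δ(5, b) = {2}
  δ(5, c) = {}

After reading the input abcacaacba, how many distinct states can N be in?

5

Start: {4}
read a: {0, 3}
read b: {0, 2, 4}
read c: {0, 2, 4, 5}
read a: {0, 2, 3, 4, 5}
read c: {0, 2, 3, 4, 5}
read a: {0, 2, 3, 4, 5}
read a: {0, 2, 3, 4, 5}
read c: {0, 2, 3, 4, 5}
read b: {0, 2, 4, 5}
read a: {0, 2, 3, 4, 5}
Final reachable set {0, 2, 3, 4, 5} has 5 states.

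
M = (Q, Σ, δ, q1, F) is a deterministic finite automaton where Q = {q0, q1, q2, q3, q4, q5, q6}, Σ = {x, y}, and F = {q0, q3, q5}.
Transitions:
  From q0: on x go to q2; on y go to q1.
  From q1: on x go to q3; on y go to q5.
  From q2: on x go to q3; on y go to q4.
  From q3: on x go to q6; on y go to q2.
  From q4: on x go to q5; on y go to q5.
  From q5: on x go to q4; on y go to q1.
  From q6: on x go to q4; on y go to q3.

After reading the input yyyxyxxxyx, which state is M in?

q4

q1 --y--> q5
q5 --y--> q1
q1 --y--> q5
q5 --x--> q4
q4 --y--> q5
q5 --x--> q4
q4 --x--> q5
q5 --x--> q4
q4 --y--> q5
q5 --x--> q4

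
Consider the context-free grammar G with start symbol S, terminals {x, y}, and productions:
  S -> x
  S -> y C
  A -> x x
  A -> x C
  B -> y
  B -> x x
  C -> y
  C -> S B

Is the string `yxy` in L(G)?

yes

S ⇒ yC ⇒ ySB ⇒ yxB ⇒ yxy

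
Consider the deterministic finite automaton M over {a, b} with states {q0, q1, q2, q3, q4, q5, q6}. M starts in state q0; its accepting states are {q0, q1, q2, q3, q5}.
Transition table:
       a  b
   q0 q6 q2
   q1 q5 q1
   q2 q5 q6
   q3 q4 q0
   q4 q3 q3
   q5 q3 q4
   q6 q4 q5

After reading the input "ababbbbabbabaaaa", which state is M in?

q4

q0 --a--> q6
q6 --b--> q5
q5 --a--> q3
q3 --b--> q0
q0 --b--> q2
q2 --b--> q6
q6 --b--> q5
q5 --a--> q3
q3 --b--> q0
q0 --b--> q2
q2 --a--> q5
q5 --b--> q4
q4 --a--> q3
q3 --a--> q4
q4 --a--> q3
q3 --a--> q4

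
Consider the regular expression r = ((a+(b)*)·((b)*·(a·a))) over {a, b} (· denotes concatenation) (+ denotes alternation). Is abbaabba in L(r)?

no

No split of abbaabba into u·v has (a+(b)*) matching u and ((b)*·(a·a)) matching v.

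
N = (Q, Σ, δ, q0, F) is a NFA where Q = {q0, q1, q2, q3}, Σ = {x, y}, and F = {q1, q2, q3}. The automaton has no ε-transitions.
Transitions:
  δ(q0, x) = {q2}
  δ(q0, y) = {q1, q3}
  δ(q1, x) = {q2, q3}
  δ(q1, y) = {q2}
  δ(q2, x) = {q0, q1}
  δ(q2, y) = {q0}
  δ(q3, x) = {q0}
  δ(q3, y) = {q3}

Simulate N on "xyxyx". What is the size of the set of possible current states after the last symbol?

Start: {q0}
read x: {q2}
read y: {q0}
read x: {q2}
read y: {q0}
read x: {q2}
Final reachable set {q2} has 1 state.

1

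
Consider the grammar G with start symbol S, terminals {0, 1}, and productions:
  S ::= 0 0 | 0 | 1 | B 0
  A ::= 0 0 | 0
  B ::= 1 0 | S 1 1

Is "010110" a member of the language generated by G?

no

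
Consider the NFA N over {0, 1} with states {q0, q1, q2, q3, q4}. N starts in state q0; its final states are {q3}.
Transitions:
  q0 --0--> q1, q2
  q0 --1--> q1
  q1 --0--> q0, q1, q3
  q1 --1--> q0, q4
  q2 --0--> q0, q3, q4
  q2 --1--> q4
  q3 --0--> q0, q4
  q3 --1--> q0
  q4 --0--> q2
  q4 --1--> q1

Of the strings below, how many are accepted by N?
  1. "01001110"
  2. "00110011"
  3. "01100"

"01001110": accepted
"00110011": rejected
"01100": accepted

2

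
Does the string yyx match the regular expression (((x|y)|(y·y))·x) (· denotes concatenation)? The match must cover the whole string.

yes

Split as yy·x: ((x|y)|(y·y)) matches yy and x matches x.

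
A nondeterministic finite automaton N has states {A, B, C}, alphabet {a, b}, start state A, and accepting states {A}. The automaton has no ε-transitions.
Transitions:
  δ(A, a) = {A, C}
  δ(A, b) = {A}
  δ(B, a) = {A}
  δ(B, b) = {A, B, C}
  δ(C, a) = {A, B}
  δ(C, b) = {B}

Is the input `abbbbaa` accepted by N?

Start: {A}
read a: {A, C}
read b: {A, B}
read b: {A, B, C}
read b: {A, B, C}
read b: {A, B, C}
read a: {A, B, C}
read a: {A, B, C}
Reachable ∩ accepting = {A} — nonempty.

accepted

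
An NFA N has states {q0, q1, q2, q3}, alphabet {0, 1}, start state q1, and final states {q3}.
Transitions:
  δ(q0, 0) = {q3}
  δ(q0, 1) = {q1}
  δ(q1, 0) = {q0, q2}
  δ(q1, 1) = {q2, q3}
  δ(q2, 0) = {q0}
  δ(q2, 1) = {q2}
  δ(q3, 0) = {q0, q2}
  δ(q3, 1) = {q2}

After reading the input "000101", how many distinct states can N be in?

Start: {q1}
read 0: {q0, q2}
read 0: {q0, q3}
read 0: {q0, q2, q3}
read 1: {q1, q2}
read 0: {q0, q2}
read 1: {q1, q2}
Final reachable set {q1, q2} has 2 states.

2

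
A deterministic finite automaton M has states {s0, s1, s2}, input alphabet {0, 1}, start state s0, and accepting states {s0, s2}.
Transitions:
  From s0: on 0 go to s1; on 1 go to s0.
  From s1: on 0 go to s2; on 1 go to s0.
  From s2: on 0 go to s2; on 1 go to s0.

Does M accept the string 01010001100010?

s0 --0--> s1
s1 --1--> s0
s0 --0--> s1
s1 --1--> s0
s0 --0--> s1
s1 --0--> s2
s2 --0--> s2
s2 --1--> s0
s0 --1--> s0
s0 --0--> s1
s1 --0--> s2
s2 --0--> s2
s2 --1--> s0
s0 --0--> s1
End in state s1, which is not an accepting state.

rejected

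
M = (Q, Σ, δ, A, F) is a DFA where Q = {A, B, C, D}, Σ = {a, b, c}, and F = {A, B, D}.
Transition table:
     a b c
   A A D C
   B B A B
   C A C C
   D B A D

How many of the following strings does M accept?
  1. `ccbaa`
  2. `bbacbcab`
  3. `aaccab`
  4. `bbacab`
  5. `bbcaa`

5

`ccbaa`: accepted
`bbacbcab`: accepted
`aaccab`: accepted
`bbacab`: accepted
`bbcaa`: accepted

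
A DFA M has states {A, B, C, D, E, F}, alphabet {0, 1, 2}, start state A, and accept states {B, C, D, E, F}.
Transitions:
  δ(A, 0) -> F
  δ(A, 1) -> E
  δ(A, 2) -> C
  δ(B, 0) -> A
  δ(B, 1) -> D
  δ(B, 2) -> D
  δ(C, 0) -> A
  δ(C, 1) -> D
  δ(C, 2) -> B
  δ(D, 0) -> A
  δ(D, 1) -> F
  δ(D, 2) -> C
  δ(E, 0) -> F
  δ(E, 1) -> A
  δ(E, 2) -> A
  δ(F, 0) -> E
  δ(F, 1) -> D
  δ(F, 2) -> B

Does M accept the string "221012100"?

accepted

A --2--> C
C --2--> B
B --1--> D
D --0--> A
A --1--> E
E --2--> A
A --1--> E
E --0--> F
F --0--> E
End in state E, which is an accepting state.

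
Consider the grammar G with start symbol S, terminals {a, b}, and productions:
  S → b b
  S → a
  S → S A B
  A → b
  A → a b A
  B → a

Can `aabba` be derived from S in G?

S ⇒ SAB ⇒ aAB ⇒ aabAB ⇒ aabbB ⇒ aabba

yes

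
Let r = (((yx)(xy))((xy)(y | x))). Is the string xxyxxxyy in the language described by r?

no

No split of xxyxxxyy into u·v has ((yx)(xy)) matching u and ((xy)(y|x)) matching v.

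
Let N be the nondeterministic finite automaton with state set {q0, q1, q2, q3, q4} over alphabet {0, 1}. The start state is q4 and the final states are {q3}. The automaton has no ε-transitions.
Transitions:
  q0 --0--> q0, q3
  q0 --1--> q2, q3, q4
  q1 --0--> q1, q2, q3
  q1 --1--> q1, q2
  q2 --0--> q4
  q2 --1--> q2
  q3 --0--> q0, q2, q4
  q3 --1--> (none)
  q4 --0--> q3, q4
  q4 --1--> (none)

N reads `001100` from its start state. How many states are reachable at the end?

2

Start: {q4}
read 0: {q3, q4}
read 0: {q0, q2, q3, q4}
read 1: {q2, q3, q4}
read 1: {q2}
read 0: {q4}
read 0: {q3, q4}
Final reachable set {q3, q4} has 2 states.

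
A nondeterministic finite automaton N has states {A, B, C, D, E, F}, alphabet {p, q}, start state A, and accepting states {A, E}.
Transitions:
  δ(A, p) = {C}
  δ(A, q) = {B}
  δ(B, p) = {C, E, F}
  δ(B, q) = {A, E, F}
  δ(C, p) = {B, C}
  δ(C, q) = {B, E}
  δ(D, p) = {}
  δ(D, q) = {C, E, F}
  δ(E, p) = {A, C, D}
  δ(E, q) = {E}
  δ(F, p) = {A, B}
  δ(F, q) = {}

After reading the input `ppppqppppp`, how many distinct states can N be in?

Start: {A}
read p: {C}
read p: {B, C}
read p: {B, C, E, F}
read p: {A, B, C, D, E, F}
read q: {A, B, C, E, F}
read p: {A, B, C, D, E, F}
read p: {A, B, C, D, E, F}
read p: {A, B, C, D, E, F}
read p: {A, B, C, D, E, F}
read p: {A, B, C, D, E, F}
Final reachable set {A, B, C, D, E, F} has 6 states.

6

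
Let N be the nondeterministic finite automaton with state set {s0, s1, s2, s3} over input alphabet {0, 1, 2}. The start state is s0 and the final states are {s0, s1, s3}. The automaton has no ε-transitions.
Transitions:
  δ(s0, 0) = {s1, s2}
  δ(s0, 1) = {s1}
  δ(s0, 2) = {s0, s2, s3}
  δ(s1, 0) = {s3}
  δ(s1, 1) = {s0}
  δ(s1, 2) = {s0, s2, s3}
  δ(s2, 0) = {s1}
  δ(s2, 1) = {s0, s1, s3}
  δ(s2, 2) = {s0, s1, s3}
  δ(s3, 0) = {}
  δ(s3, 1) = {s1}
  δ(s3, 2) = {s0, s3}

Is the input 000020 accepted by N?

rejected

Start: {s0}
read 0: {s1, s2}
read 0: {s1, s3}
read 0: {s3}
read 0: {}
The reachable set is empty and stays empty for the remaining 2 symbols.
Reachable ∩ accepting = {} — empty.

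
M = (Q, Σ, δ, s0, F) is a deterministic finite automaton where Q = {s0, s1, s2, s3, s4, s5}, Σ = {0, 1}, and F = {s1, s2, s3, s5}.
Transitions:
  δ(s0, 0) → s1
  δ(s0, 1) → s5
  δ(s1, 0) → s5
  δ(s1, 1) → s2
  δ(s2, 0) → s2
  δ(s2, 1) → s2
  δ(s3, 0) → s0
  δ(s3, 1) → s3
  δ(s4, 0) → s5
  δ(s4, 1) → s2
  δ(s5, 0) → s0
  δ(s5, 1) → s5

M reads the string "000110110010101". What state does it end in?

s0 --0--> s1
s1 --0--> s5
s5 --0--> s0
s0 --1--> s5
s5 --1--> s5
s5 --0--> s0
s0 --1--> s5
s5 --1--> s5
s5 --0--> s0
s0 --0--> s1
s1 --1--> s2
s2 --0--> s2
s2 --1--> s2
s2 --0--> s2
s2 --1--> s2

s2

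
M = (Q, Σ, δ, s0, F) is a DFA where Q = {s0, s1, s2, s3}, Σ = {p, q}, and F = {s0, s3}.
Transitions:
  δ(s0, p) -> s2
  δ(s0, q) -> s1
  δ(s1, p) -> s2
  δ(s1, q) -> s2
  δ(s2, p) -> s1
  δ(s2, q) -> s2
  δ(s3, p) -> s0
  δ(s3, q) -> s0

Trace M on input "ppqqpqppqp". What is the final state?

s0 --p--> s2
s2 --p--> s1
s1 --q--> s2
s2 --q--> s2
s2 --p--> s1
s1 --q--> s2
s2 --p--> s1
s1 --p--> s2
s2 --q--> s2
s2 --p--> s1

s1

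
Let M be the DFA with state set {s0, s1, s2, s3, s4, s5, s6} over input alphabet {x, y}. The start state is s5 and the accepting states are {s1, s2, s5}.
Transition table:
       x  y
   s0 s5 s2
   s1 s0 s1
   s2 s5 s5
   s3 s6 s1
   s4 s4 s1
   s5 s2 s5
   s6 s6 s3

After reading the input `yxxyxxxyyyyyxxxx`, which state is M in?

s5

s5 --y--> s5
s5 --x--> s2
s2 --x--> s5
s5 --y--> s5
s5 --x--> s2
s2 --x--> s5
s5 --x--> s2
s2 --y--> s5
s5 --y--> s5
s5 --y--> s5
s5 --y--> s5
s5 --y--> s5
s5 --x--> s2
s2 --x--> s5
s5 --x--> s2
s2 --x--> s5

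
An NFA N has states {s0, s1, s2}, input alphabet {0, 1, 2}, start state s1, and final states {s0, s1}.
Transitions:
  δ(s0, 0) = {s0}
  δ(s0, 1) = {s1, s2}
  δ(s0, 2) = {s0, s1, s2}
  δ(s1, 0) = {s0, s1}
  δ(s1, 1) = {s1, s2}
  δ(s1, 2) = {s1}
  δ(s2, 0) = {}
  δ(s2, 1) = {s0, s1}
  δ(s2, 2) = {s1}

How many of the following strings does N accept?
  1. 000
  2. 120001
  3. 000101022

000: accepted
120001: accepted
000101022: accepted

3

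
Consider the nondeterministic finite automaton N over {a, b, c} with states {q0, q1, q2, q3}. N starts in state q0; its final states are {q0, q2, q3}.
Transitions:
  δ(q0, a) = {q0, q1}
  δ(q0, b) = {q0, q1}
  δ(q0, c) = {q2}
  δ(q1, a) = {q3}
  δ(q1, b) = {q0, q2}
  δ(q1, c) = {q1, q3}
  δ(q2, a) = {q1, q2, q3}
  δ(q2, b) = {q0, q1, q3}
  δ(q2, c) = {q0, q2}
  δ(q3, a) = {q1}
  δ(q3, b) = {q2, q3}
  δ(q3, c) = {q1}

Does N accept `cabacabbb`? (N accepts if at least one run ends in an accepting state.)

accepted

Start: {q0}
read c: {q2}
read a: {q1, q2, q3}
read b: {q0, q1, q2, q3}
read a: {q0, q1, q2, q3}
read c: {q0, q1, q2, q3}
read a: {q0, q1, q2, q3}
read b: {q0, q1, q2, q3}
read b: {q0, q1, q2, q3}
read b: {q0, q1, q2, q3}
Reachable ∩ accepting = {q0, q2, q3} — nonempty.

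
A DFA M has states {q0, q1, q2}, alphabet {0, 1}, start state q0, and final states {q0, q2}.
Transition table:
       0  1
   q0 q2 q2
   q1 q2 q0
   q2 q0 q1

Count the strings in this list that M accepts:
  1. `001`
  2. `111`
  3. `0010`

`001`: accepted
`111`: accepted
`0010`: accepted

3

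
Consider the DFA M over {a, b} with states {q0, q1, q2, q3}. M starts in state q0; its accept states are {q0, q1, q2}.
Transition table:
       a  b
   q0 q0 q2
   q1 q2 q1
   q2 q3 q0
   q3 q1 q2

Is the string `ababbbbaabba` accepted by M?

accepted

q0 --a--> q0
q0 --b--> q2
q2 --a--> q3
q3 --b--> q2
q2 --b--> q0
q0 --b--> q2
q2 --b--> q0
q0 --a--> q0
q0 --a--> q0
q0 --b--> q2
q2 --b--> q0
q0 --a--> q0
End in state q0, which is an accepting state.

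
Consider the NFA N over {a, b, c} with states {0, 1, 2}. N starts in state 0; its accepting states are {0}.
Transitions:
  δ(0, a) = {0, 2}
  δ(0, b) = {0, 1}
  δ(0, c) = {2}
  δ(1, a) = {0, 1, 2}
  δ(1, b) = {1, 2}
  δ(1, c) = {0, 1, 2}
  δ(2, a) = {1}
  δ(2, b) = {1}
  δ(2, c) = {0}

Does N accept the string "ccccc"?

rejected

Start: {0}
read c: {2}
read c: {0}
read c: {2}
read c: {0}
read c: {2}
Reachable ∩ accepting = {} — empty.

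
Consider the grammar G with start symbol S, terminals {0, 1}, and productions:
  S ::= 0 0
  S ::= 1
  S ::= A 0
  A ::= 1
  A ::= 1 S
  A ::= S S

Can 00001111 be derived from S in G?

no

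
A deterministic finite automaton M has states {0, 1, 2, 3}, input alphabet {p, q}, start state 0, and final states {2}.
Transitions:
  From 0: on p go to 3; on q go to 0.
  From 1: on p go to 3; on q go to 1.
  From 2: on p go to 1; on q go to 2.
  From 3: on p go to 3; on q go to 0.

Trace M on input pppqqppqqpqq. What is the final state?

0

0 --p--> 3
3 --p--> 3
3 --p--> 3
3 --q--> 0
0 --q--> 0
0 --p--> 3
3 --p--> 3
3 --q--> 0
0 --q--> 0
0 --p--> 3
3 --q--> 0
0 --q--> 0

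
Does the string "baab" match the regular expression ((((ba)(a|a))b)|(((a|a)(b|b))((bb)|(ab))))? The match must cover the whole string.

The left alternative (((ba)(a|a))b) matches baab.

yes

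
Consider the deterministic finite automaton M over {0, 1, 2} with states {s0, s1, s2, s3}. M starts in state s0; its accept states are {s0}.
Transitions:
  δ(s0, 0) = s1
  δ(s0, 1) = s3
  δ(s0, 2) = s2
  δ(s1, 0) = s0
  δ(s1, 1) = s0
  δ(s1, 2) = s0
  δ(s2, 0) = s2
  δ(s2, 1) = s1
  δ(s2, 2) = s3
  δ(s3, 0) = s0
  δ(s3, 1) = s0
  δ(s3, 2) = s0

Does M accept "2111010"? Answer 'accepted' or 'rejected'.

accepted

s0 --2--> s2
s2 --1--> s1
s1 --1--> s0
s0 --1--> s3
s3 --0--> s0
s0 --1--> s3
s3 --0--> s0
End in state s0, which is an accepting state.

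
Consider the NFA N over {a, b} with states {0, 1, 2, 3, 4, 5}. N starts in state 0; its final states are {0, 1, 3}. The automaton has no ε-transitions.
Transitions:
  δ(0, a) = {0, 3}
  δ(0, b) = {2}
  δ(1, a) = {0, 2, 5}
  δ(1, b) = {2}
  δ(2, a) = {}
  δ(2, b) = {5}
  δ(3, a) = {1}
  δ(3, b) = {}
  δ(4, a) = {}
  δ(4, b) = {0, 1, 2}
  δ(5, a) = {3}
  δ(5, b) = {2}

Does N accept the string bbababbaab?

rejected

Start: {0}
read b: {2}
read b: {5}
read a: {3}
read b: {}
The reachable set is empty and stays empty for the remaining 6 symbols.
Reachable ∩ accepting = {} — empty.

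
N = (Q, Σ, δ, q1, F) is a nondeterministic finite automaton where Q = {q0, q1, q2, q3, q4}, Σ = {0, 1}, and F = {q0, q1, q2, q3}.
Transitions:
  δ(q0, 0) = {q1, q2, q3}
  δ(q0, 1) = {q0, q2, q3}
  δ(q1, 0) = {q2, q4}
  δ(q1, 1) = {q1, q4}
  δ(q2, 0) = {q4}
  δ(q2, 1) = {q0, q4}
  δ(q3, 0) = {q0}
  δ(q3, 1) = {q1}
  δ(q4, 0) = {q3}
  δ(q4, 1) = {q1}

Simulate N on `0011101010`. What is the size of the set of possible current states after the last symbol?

4

Start: {q1}
read 0: {q2, q4}
read 0: {q3, q4}
read 1: {q1}
read 1: {q1, q4}
read 1: {q1, q4}
read 0: {q2, q3, q4}
read 1: {q0, q1, q4}
read 0: {q1, q2, q3, q4}
read 1: {q0, q1, q4}
read 0: {q1, q2, q3, q4}
Final reachable set {q1, q2, q3, q4} has 4 states.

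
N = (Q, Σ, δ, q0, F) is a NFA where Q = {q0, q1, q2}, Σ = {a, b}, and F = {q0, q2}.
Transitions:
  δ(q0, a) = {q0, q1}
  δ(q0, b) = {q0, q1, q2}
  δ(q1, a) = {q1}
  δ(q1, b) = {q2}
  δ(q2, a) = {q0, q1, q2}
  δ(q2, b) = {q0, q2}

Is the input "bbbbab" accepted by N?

accepted

Start: {q0}
read b: {q0, q1, q2}
read b: {q0, q1, q2}
read b: {q0, q1, q2}
read b: {q0, q1, q2}
read a: {q0, q1, q2}
read b: {q0, q1, q2}
Reachable ∩ accepting = {q0, q2} — nonempty.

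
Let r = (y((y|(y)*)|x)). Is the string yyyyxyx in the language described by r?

no

No split of yyyyxyx into u·v has y matching u and ((y|(y)*)|x) matching v.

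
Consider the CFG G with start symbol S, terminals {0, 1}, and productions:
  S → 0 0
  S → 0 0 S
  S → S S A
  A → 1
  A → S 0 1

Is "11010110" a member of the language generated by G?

no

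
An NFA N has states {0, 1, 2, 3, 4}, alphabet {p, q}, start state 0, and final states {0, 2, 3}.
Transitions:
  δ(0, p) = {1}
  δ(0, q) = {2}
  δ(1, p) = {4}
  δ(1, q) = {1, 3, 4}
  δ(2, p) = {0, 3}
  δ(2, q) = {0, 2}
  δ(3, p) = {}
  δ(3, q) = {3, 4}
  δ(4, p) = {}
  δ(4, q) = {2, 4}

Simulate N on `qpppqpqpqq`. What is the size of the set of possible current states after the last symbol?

4

Start: {0}
read q: {2}
read p: {0, 3}
read p: {1}
read p: {4}
read q: {2, 4}
read p: {0, 3}
read q: {2, 3, 4}
read p: {0, 3}
read q: {2, 3, 4}
read q: {0, 2, 3, 4}
Final reachable set {0, 2, 3, 4} has 4 states.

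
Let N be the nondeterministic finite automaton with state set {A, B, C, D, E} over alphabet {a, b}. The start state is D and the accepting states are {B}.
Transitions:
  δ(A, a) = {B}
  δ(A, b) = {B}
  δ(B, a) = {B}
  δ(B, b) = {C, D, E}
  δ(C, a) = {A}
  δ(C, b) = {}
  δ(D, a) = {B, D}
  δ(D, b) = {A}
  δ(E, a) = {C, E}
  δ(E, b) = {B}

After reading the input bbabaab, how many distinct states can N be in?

5

Start: {D}
read b: {A}
read b: {B}
read a: {B}
read b: {C, D, E}
read a: {A, B, C, D, E}
read a: {A, B, C, D, E}
read b: {A, B, C, D, E}
Final reachable set {A, B, C, D, E} has 5 states.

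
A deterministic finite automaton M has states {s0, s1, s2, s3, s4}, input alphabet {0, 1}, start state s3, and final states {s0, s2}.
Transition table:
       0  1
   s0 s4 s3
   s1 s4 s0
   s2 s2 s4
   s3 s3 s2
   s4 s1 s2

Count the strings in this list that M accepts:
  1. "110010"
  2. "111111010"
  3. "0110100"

"110010": accepted
"111111010": rejected
"0110100": rejected

1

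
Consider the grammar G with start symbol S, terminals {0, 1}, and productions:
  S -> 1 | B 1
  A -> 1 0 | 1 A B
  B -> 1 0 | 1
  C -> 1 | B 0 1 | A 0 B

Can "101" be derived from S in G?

S ⇒ B1 ⇒ 101

yes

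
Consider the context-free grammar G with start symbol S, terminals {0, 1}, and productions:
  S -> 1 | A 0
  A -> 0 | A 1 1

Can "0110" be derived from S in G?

yes

S ⇒ A0 ⇒ A110 ⇒ 0110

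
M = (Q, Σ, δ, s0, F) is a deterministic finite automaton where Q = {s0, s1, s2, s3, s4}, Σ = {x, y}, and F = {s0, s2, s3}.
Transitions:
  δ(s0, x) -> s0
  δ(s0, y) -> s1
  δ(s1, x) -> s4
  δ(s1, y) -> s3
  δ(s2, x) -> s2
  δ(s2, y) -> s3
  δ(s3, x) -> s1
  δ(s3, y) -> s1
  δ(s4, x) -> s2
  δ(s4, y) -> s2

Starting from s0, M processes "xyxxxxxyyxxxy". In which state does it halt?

s0 --x--> s0
s0 --y--> s1
s1 --x--> s4
s4 --x--> s2
s2 --x--> s2
s2 --x--> s2
s2 --x--> s2
s2 --y--> s3
s3 --y--> s1
s1 --x--> s4
s4 --x--> s2
s2 --x--> s2
s2 --y--> s3

s3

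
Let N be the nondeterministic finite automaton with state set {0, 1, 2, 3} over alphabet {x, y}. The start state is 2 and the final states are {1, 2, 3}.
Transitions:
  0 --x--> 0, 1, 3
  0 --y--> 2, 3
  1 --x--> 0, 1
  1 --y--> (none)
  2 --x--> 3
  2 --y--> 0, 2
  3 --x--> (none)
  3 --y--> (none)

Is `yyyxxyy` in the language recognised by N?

accepted

Start: {2}
read y: {0, 2}
read y: {0, 2, 3}
read y: {0, 2, 3}
read x: {0, 1, 3}
read x: {0, 1, 3}
read y: {2, 3}
read y: {0, 2}
Reachable ∩ accepting = {2} — nonempty.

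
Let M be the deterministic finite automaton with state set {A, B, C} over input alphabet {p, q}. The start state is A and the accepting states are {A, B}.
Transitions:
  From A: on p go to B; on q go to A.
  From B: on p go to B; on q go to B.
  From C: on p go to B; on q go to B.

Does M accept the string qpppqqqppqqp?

A --q--> A
A --p--> B
B --p--> B
B --p--> B
B --q--> B
B --q--> B
B --q--> B
B --p--> B
B --p--> B
B --q--> B
B --q--> B
B --p--> B
End in state B, which is an accepting state.

accepted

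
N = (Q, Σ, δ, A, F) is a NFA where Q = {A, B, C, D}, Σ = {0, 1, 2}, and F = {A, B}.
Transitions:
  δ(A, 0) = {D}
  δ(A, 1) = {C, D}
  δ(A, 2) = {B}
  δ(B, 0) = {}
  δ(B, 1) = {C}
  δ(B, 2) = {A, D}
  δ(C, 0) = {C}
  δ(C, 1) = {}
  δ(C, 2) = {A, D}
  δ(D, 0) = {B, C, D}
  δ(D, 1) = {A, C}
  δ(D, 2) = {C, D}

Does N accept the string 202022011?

rejected

Start: {A}
read 2: {B}
read 0: {}
The reachable set is empty and stays empty for the remaining 7 symbols.
Reachable ∩ accepting = {} — empty.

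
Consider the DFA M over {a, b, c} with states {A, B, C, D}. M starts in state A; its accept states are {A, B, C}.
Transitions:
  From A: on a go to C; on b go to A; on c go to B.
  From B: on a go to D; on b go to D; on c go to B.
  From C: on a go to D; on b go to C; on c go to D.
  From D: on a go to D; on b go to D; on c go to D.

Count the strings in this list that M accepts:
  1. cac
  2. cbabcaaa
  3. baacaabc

0

cac: rejected
cbabcaaa: rejected
baacaabc: rejected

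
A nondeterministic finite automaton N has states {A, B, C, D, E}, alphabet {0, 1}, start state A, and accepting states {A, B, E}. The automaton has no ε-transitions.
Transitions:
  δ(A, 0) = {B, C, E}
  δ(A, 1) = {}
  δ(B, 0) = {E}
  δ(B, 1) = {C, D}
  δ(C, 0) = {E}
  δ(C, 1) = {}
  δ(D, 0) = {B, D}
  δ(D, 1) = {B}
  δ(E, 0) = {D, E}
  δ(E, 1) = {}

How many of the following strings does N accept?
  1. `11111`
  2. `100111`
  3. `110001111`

0

`11111`: rejected
`100111`: rejected
`110001111`: rejected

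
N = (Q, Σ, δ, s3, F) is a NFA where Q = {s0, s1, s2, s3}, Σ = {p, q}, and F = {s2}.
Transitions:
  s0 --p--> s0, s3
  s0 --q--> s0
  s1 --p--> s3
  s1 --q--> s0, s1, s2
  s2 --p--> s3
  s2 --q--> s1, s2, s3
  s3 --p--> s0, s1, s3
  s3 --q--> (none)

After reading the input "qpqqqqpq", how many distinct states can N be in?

Start: {s3}
read q: {}
The reachable set is empty and stays empty for the remaining 7 symbols.
Final reachable set {} has 0 states.

0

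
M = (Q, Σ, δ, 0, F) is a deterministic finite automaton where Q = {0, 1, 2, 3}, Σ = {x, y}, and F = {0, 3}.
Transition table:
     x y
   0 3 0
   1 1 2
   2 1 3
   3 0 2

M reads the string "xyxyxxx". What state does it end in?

0 --x--> 3
3 --y--> 2
2 --x--> 1
1 --y--> 2
2 --x--> 1
1 --x--> 1
1 --x--> 1

1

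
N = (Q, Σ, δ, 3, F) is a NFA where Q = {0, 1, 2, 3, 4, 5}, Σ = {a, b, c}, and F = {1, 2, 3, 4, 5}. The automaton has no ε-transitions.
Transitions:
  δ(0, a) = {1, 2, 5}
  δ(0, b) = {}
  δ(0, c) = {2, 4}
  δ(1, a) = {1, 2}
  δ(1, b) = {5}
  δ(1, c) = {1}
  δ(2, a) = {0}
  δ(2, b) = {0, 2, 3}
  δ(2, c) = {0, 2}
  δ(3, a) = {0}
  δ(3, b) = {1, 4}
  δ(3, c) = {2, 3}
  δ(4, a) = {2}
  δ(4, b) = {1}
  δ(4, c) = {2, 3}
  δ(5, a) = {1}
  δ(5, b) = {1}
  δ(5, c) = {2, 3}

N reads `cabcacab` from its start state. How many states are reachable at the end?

Start: {3}
read c: {2, 3}
read a: {0}
read b: {}
The reachable set is empty and stays empty for the remaining 5 symbols.
Final reachable set {} has 0 states.

0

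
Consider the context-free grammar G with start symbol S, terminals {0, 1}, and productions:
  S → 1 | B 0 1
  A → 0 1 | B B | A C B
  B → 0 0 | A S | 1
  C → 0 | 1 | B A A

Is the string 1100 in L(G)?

no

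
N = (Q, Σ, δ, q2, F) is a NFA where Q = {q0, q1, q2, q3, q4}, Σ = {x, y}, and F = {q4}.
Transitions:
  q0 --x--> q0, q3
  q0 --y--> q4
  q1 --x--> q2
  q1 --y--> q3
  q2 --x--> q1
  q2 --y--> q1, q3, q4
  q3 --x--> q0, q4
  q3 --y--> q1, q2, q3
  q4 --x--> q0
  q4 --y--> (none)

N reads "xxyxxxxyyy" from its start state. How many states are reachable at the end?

Start: {q2}
read x: {q1}
read x: {q2}
read y: {q1, q3, q4}
read x: {q0, q2, q4}
read x: {q0, q1, q3}
read x: {q0, q2, q3, q4}
read x: {q0, q1, q3, q4}
read y: {q1, q2, q3, q4}
read y: {q1, q2, q3, q4}
read y: {q1, q2, q3, q4}
Final reachable set {q1, q2, q3, q4} has 4 states.

4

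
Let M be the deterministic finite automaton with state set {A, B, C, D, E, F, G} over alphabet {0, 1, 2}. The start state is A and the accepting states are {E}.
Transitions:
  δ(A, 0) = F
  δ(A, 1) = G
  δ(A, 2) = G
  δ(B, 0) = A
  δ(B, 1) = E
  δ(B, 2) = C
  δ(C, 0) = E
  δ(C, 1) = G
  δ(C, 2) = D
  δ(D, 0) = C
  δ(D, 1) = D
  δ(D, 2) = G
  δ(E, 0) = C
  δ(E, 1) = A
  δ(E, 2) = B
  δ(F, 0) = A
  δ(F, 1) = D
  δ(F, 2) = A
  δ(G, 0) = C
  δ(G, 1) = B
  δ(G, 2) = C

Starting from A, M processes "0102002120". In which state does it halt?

A --0--> F
F --1--> D
D --0--> C
C --2--> D
D --0--> C
C --0--> E
E --2--> B
B --1--> E
E --2--> B
B --0--> A

A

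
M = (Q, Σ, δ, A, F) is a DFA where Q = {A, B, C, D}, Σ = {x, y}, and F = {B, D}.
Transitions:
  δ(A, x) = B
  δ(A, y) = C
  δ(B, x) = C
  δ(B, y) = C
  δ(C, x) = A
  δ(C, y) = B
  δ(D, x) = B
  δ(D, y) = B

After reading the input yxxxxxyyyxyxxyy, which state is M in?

B

A --y--> C
C --x--> A
A --x--> B
B --x--> C
C --x--> A
A --x--> B
B --y--> C
C --y--> B
B --y--> C
C --x--> A
A --y--> C
C --x--> A
A --x--> B
B --y--> C
C --y--> B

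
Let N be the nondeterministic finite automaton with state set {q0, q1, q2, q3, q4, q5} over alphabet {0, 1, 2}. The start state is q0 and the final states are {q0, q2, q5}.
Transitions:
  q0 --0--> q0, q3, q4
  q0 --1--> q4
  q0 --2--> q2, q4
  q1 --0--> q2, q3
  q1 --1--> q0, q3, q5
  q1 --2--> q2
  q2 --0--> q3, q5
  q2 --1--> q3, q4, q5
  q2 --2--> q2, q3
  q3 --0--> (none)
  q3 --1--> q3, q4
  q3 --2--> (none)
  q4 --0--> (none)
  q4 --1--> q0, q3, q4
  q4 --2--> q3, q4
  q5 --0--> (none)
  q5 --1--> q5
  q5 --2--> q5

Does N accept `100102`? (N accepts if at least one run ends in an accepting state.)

rejected

Start: {q0}
read 1: {q4}
read 0: {}
The reachable set is empty and stays empty for the remaining 4 symbols.
Reachable ∩ accepting = {} — empty.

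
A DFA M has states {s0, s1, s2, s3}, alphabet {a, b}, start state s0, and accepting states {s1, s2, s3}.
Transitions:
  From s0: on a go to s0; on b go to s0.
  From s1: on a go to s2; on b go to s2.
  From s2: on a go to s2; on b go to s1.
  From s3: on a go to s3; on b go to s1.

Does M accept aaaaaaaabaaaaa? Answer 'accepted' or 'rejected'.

s0 --a--> s0
s0 --a--> s0
s0 --a--> s0
s0 --a--> s0
s0 --a--> s0
s0 --a--> s0
s0 --a--> s0
s0 --a--> s0
s0 --b--> s0
s0 --a--> s0
s0 --a--> s0
s0 --a--> s0
s0 --a--> s0
s0 --a--> s0
End in state s0, which is not an accepting state.

rejected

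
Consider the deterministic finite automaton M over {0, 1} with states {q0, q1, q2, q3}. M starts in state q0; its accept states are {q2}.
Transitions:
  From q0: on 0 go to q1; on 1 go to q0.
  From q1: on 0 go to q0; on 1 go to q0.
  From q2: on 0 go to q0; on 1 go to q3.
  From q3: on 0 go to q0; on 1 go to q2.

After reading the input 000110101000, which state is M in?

q0 --0--> q1
q1 --0--> q0
q0 --0--> q1
q1 --1--> q0
q0 --1--> q0
q0 --0--> q1
q1 --1--> q0
q0 --0--> q1
q1 --1--> q0
q0 --0--> q1
q1 --0--> q0
q0 --0--> q1

q1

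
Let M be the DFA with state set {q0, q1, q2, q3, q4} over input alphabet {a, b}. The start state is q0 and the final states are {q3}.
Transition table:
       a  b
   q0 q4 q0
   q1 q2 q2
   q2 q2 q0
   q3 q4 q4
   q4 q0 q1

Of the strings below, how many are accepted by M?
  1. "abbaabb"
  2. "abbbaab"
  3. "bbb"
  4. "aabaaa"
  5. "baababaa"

0

"abbaabb": rejected
"abbbaab": rejected
"bbb": rejected
"aabaaa": rejected
"baababaa": rejected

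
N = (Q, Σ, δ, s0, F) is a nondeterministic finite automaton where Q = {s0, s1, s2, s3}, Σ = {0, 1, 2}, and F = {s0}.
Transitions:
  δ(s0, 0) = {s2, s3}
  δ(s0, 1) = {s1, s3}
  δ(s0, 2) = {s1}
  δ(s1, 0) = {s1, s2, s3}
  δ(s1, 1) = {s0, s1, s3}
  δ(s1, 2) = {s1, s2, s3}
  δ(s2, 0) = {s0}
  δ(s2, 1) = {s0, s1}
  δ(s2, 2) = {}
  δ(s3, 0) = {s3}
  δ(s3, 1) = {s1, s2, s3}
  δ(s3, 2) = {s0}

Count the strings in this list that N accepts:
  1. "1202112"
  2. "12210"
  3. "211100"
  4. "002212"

4

"1202112": accepted
"12210": accepted
"211100": accepted
"002212": accepted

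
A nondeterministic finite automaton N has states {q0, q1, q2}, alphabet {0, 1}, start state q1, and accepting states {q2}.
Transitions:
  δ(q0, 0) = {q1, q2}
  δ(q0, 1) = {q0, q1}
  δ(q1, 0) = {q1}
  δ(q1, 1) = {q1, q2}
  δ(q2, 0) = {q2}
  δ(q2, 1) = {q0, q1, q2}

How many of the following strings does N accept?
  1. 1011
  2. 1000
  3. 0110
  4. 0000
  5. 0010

1011: accepted
1000: accepted
0110: accepted
0000: rejected
0010: accepted

4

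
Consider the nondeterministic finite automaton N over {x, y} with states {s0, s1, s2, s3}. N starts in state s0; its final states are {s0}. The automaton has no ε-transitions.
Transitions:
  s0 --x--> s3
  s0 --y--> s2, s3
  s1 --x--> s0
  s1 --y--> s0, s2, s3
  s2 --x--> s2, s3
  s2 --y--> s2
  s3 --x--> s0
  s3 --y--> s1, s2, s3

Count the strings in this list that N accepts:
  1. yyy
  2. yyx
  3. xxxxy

2

yyy: accepted
yyx: accepted
xxxxy: rejected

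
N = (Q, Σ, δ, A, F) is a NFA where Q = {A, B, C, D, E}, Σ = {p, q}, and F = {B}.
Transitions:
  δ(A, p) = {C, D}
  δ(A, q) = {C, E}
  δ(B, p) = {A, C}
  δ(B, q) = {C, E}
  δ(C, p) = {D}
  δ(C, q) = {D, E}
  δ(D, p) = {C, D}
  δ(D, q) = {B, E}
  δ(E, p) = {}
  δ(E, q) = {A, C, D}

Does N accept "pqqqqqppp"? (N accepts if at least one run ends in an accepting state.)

Start: {A}
read p: {C, D}
read q: {B, D, E}
read q: {A, B, C, D, E}
read q: {A, B, C, D, E}
read q: {A, B, C, D, E}
read q: {A, B, C, D, E}
read p: {A, C, D}
read p: {C, D}
read p: {C, D}
Reachable ∩ accepting = {} — empty.

rejected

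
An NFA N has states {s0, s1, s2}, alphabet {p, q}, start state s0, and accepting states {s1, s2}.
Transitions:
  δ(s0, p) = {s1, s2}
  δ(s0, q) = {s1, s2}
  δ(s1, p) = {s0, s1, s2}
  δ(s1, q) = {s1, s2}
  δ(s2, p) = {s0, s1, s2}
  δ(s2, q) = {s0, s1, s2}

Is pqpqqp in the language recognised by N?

accepted

Start: {s0}
read p: {s1, s2}
read q: {s0, s1, s2}
read p: {s0, s1, s2}
read q: {s0, s1, s2}
read q: {s0, s1, s2}
read p: {s0, s1, s2}
Reachable ∩ accepting = {s1, s2} — nonempty.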